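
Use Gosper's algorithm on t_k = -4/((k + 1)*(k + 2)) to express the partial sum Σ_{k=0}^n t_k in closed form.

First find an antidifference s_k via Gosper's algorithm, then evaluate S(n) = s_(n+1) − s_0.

Ratio r(k) = (k + 1)/(k + 3).
Gosper form: A/B · C(k+1)/C(k) with A=k + 1, B=k + 3, C=1.
Need (k + 1)·f(k+1) − (k + 2)·f(k) = 1.
From deg A=1, deg B=1, deg C=0: d=1.
Solve for f: f(k) = k (degree 1 ≤ 1).
Certificate R = B(k−1)f/C = k*(k + 2) gives s_k = -4*k/(k + 1).
Check: Δs_k = -4/(k**2 + 3*k + 2). ✓
s_(n+1) = 4*(-n - 1)/(n + 2) and s_(0) = 0, so S(n) = 4*(-n - 1)/(n + 2).

S(n) = 4*(-n - 1)/(n + 2)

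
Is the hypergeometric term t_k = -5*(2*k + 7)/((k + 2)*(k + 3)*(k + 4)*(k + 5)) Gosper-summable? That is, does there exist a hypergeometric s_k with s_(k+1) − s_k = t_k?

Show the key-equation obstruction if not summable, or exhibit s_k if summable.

Yes. s_k = 5*k*(-k - 6)/(8*(k**2 + 6*k + 8)).

Step 1: r(k) = (k + 2)*(2*k + 9)/((k + 6)*(2*k + 7)).
A = k + 2, B = k + 6, C = k + 7/2.
f must satisfy (k + 2)·f(k+1) − (k + 5)·f(k) = k + 7/2.
Bound: deg f ≤ 3.
Solve for f: f(k) = k*(k + 3)*(k + 6)/16 (degree 3 ≤ 3).
So s_k = (B(k−1)f/C)·t_k = (k*(k + 3)*(k + 5)*(k + 6)/(8*(2*k + 7)))·t_k = 5*k*(-k - 6)/(8*(k**2 + 6*k + 8)).
Δs = 5*(-2*k - 7)/(k**4 + 14*k**3 + 71*k**2 + 154*k + 120), as required.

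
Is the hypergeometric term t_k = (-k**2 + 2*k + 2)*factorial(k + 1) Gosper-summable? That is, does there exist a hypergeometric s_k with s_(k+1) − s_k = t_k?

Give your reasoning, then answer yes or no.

Yes. s_k = -(k - 4)*factorial(k + 1).

Compute t_(k+1)/t_k: get (k + 2)*(2*k - (k + 1)**2 + 4)/(-k**2 + 2*k + 2).
So A=k + 2 and B=1, with C=k**2 - 2*k - 2.
Solve (k + 2)·f(k+1) − (1)·f(k) = k**2 - 2*k - 2.
Bound: deg f ≤ 1.
Solving with deg f ≤ 1: f(k) = k - 4.
Then R = B(k−1)f/C = (k - 4)/(k**2 - 2*k - 2), so s_k = R(k)·t_k = -(k - 4)*factorial(k + 1).
Check: Δs_k = (-k**2 + 2*k + 2)*factorial(k + 1). ✓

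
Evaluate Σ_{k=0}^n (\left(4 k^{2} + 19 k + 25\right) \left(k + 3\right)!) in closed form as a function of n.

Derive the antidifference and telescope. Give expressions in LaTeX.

S(n) = 4 n \left(n + 4\right)! + 7 \left(n + 4\right)! - 18

The ratio is (k + 4)*(19*k + 4*(k + 1)**2 + 44)/(4*k**2 + 19*k + 25).
Factor: A=k + 4; B=1; C=k**2 + 19*k/4 + 25/4.
Need (k + 4)·f(k+1) − (1)·f(k) = k**2 + 19*k/4 + 25/4.
Degrees (1,0,2) ⇒ d ≤ 1.
Coefficient equations give f(k) = (4*k + 3)/4.
Certificate R = B(k−1)f/C = (4*k + 3)/(4*k**2 + 19*k + 25) gives s_k = (4*k + 3)*factorial(k + 3).
s_(k+1) − s_k = (4*k**2 + 19*k + 25)*factorial(k + 3) = t_k.
s_(n+1) = (4*n + 7)*factorial(n + 4) and s_(0) = 18, so S(n) = 4*n*factorial(n + 4) + 7*factorial(n + 4) - 18.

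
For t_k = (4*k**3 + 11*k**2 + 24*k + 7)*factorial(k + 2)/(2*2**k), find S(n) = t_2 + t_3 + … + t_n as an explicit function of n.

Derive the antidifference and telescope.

The ratio is (4*k**4 + 35*k**3 + 127*k**2 + 220*k + 138)/(2*(4*k**3 + 11*k**2 + 24*k + 7)).
Normal form (A,B,C) = (k/2 + 3/2, 1, k**3 + 11*k**2/4 + 6*k + 7/4).
f must satisfy (k/2 + 3/2)·f(k+1) − (1)·f(k) = k**3 + 11*k**2/4 + 6*k + 7/4.
deg f ≤ 2 (via 1,0,3).
Solving with deg f ≤ 2: f(k) = (4*k**2 - k - 2)/2.
So s_k = (B(k−1)f/C)·t_k = (2*(4*k**2 - k - 2)/(4*k**3 + 11*k**2 + 24*k + 7))·t_k = (4*k**2 - k - 2)*factorial(k + 2)/2**k.
s_(k+1) − s_k = (4*k**3 + 11*k**2 + 24*k + 7)*factorial(k + 2)/(2*2**k) = t_k.
Telescope: S(n) = s_(n+1) − s_(2) = 2**(-n - 1)*(4*n**2 + 7*n + 1)*factorial(n + 3) − (72) = (-144*2**n + 4*n**5*factorial(n) + 31*n**4*factorial(n) + 87*n**3*factorial(n) + 107*n**2*factorial(n) + 53*n*factorial(n) + 6*factorial(n))/(2*2**n).

S(n) = (-144*2**n + 4*n**5*factorial(n) + 31*n**4*factorial(n) + 87*n**3*factorial(n) + 107*n**2*factorial(n) + 53*n*factorial(n) + 6*factorial(n))/(2*2**n)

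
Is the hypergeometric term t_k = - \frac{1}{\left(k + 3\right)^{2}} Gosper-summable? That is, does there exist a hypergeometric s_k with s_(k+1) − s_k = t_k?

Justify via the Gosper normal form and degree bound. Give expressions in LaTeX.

Compute t_(k+1)/t_k: get (k + 3)**2/(k + 4)**2.
So A=k**2 + 6*k + 9 and B=k**2 + 8*k + 16, with C=1.
Key eq: (k**2 + 6*k + 9)·f(k+1) = (k**2 + 6*k + 9)·f(k) + (1).
deg f ≤ 0 (via 2,2,0).
Put f(k) = c0: A·f(k+1) − B(k−1)·f(k) − C = -1; need -1 = 0 — inconsistent ⇒ no f, not summable.

No — t_k has no hypergeometric antidifference.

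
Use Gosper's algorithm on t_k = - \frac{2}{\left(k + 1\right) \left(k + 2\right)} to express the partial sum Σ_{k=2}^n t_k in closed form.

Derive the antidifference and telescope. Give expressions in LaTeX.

S(n) = \frac{2 \left(1 - n\right)}{3 \left(n + 2\right)}

The ratio is (k + 1)/(k + 3).
Factor: A=k + 1; B=k + 3; C=1.
Set up (k + 1)·f(k+1) − (k + 2)·f(k) − (1) = 0.
Degrees (1,1,0) ⇒ d ≤ 1.
A polynomial solution: f(k) = k.
Get s_k = R·t_k = -2*k/(k + 1) with R(k) = B(k−1)f(k)/C(k) = k*(k + 2).
Δs = -2/(k**2 + 3*k + 2), as required.
Telescope: S(n) = s_(n+1) − s_(2) = 2*(-n - 1)/(n + 2) − (-4/3) = 2*(1 - n)/(3*(n + 2)).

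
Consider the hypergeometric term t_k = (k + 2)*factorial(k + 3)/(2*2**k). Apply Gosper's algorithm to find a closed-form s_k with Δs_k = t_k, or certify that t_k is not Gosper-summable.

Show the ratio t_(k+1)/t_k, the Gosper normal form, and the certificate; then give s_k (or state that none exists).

Step 1: r(k) = (k + 3)*(k + 4)/(2*(k + 2)).
So A=k/2 + 2 and B=1, with C=k + 2.
Set up (k/2 + 2)·f(k+1) − (1)·f(k) − (k + 2) = 0.
Degrees (1,0,1) ⇒ d ≤ 0.
Solving with deg f ≤ 0: f(k) = 2.
So s_k = (B(k−1)f/C)·t_k = (2/(k + 2))·t_k = factorial(k + 3)/2**k.
Δs = (k + 2)*factorial(k + 3)/(2*2**k), as required.

s_k = factorial(k + 3)/2**k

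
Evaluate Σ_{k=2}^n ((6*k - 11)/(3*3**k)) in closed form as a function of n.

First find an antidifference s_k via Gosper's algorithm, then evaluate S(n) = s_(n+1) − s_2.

Compute t_(k+1)/t_k: get (6*k - 5)/(3*(6*k - 11)).
Gosper form: A/B · C(k+1)/C(k) with A=1/3, B=1, C=k - 11/6.
Need (1/3)·f(k+1) − (1)·f(k) = k - 11/6.
deg f ≤ 1 (via 0,0,1).
A polynomial solution: f(k) = -(3*k - 4)/2.
R(k) = B(k−1)·f(k)/C(k) = -3*(3*k - 4)/(6*k - 11); s_k = R·t_k = (4 - 3*k)/3**k.
Δs = (6*k - 11)/(3*3**k), as required.
Σ_(k=2)^n t_k = s_(n+1) − s_(2) = (3**(-n - 1)*(1 - 3*n)) − (-2/9), i.e. 3**(-n - 2)*(2*3**n - 9*n + 3).

S(n) = 3**(-n - 2)*(2*3**n - 9*n + 3)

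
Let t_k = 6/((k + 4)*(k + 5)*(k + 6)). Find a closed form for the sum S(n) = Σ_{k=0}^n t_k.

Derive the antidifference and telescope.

The ratio is (k + 4)/(k + 7).
Normal form (A,B,C) = (k + 4, k + 7, 1).
Solve (k + 4)·f(k+1) − (k + 6)·f(k) = 1.
From deg A=1, deg B=1, deg C=0: d=2.
Solve for f: f(k) = k*(k + 9)/40 (degree 2 ≤ 2).
Certificate R = B(k−1)f/C = k*(k + 6)*(k + 9)/40 gives s_k = 3*k*(k + 9)/(20*(k + 4)*(k + 5)).
Δs = 6/(k**3 + 15*k**2 + 74*k + 120), as required.
Evaluate: s_(n+1) = 3*(n**2 + 11*n + 10)/(20*(n**2 + 11*n + 30)); subtract s_(0) = 0 ⇒ S(n) = 3*(n**2 + 11*n + 10)/(20*(n**2 + 11*n + 30)).

S(n) = 3*(n**2 + 11*n + 10)/(20*(n**2 + 11*n + 30))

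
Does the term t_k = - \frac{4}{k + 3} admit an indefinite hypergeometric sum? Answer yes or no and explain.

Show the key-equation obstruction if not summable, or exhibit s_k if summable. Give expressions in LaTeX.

No. Not Gosper-summable.

r(k) = (k + 3)/(k + 4) after simplifying.
A = k + 3, B = k + 4, C = 1.
Key eq: (k + 3)·f(k+1) = (k + 3)·f(k) + (1).
d = 0 from the (1,1,0) case.
Put f(k) = c0: A·f(k+1) − B(k−1)·f(k) − C = -1; need -1 = 0 — inconsistent ⇒ no f, not summable.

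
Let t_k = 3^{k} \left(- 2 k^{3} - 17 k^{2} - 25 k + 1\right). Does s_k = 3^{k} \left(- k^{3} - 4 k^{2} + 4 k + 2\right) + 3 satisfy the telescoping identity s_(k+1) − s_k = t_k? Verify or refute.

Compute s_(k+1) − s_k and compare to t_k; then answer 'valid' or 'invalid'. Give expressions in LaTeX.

s_(k+1) = 3*3**k*(4*k - (k + 1)**3 - 4*(k + 1)**2 + 6) + 3
s_(k+1) − s_k = 3**k*(-2*k**3 - 17*k**2 - 25*k + 1)
(s_(k+1) − s_k) − t_k = 0

Valid — Δs_k = t_k.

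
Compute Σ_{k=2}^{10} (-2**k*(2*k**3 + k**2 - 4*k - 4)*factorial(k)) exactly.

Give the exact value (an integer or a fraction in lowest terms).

The ratio is 2*(2*k**4 + 9*k**3 + 11*k**2 - k - 5)/(2*k**3 + k**2 - 4*k - 4).
Take A(k)=2*k + 2, B(k)=1, C(k)=k**3 + k**2/2 - 2*k - 2.
Set up (2*k + 2)·f(k+1) − (1)·f(k) − (k**3 + k**2/2 - 2*k - 2) = 0.
deg f ≤ 2 (via 1,0,3).
A polynomial solution: f(k) = (k**2 - 2*k - 2)/2.
Certificate R = B(k−1)f/C = (k**2 - 2*k - 2)/(2*k**3 + k**2 - 4*k - 4) gives s_k = 2**k*(-k**2 + 2*k + 2)*factorial(k).
Verify: -2**k*(2*k**3 + k**2 - 4*k - 4)*factorial(k) matches t_k.
Telescoping: Σ = s_(11) − s_(2) = -7929711820800 − (16) = -7929711820816.

Σ = -7929711820816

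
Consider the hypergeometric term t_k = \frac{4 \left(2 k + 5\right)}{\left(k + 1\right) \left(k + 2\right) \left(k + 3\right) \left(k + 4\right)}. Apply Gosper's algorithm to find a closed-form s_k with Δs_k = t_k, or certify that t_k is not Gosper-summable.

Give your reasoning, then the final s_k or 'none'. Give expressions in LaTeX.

The ratio is (k + 1)*(2*k + 7)/((k + 5)*(2*k + 5)).
Take A(k)=k + 1, B(k)=k + 5, C(k)=k + 5/2.
Solve (k + 1)·f(k+1) − (k + 4)·f(k) = k + 5/2.
deg f ≤ 3 (via 1,1,1).
Solve for f: f(k) = k*(k + 2)*(k + 4)/6 (degree 3 ≤ 3).
Certificate R = B(k−1)f/C = k*(k + 2)*(k + 4)**2/(3*(2*k + 5)) gives s_k = 4*k*(k + 4)/(3*(k**2 + 4*k + 3)).
Δs = 4*(2*k + 5)/(k**4 + 10*k**3 + 35*k**2 + 50*k + 24), as required.

s_k = \frac{4 k \left(k + 4\right)}{3 \left(k^{2} + 4 k + 3\right)}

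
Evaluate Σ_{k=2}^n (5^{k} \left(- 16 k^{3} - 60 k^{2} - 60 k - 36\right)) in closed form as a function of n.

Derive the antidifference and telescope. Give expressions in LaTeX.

S(n) = - 20 \cdot 5^{n} n^{3} - 60 \cdot 5^{n} n^{2} - 60 \cdot 5^{n} n - 40 \cdot 5^{n} + 900

Step 1: r(k) = 5*(4*k**3 + 27*k**2 + 57*k + 43)/(4*k**3 + 15*k**2 + 15*k + 9).
Factor: A=5; B=1; C=k**3 + 15*k**2/4 + 15*k/4 + 9/4.
Set up (5)·f(k+1) − (1)·f(k) − (k**3 + 15*k**2/4 + 15*k/4 + 9/4) = 0.
deg f ≤ 3 (via 0,0,3).
Coefficient equations give f(k) = (k + 1)*(k**2 - k + 1)/4.
So s_k = (B(k−1)f/C)·t_k = ((k + 1)*(k**2 - k + 1)/(4*k**3 + 15*k**2 + 15*k + 9))·t_k = -4*5**k*(k**3 + 1).
Δs = 4*5**k*(k**3 - 5*(k + 1)**3 - 4), as required.
Σ_(k=2)^n t_k = s_(n+1) − s_(2) = (20*5**n*(-n**3 - 3*n**2 - 3*n - 2)) − (-900), i.e. -20*5**n*n**3 - 60*5**n*n**2 - 60*5**n*n - 40*5**n + 900.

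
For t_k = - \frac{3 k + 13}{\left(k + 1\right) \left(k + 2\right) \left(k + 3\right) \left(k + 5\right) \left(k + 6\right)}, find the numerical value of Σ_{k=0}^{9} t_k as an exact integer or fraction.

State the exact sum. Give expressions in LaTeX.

Step 1: r(k) = (k + 1)*(k + 5)*(3*k + 16)/((k + 4)*(k + 7)*(3*k + 13)).
So A=k + 1 and B=k + 7, with C=k**2 + 25*k/3 + 52/3.
Set up (k + 1)·f(k+1) − (k + 6)·f(k) − (k**2 + 25*k/3 + 52/3) = 0.
Bound: deg f ≤ 5.
Solving with deg f ≤ 5: f(k) = k*(k + 3)*(k + 4)*(k**2 + 8*k + 17)/30.
Then R = B(k−1)f/C = k*(k + 3)*(k + 6)*(k**2 + 8*k + 17)/(10*(3*k + 13)), so s_k = R(k)·t_k = k*(-k**2 - 8*k - 17)/(10*(k**3 + 8*k**2 + 17*k + 10)).
Verify: (-3*k - 13)/(k**5 + 17*k**4 + 107*k**3 + 307*k**2 + 396*k + 180) matches t_k.
Evaluate s at k=10 and k=0: -197/1980 and 0; difference -197/1980.

Σ = -197/1980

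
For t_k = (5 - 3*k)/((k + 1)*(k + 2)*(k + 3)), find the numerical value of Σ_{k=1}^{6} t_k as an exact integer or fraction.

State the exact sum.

Σ = -1/18

t_(k+1)/t_k = (k + 1)*(3*k - 2)/((k + 4)*(3*k - 5)).
Factor: A=k + 1; B=k + 4; C=k - 5/3.
f must satisfy (k + 1)·f(k+1) − (k + 3)·f(k) = k - 5/3.
d = 2 from the (1,1,1) case.
Match coefficients ⇒ f(k) = -k*(k + 9)/6.
Get s_k = R·t_k = k*(k + 9)/(2*(k + 1)*(k + 2)) with R(k) = B(k−1)f(k)/C(k) = -k*(k + 3)*(k + 9)/(2*(3*k - 5)).
s_(k+1) − s_k = (5 - 3*k)/(k**3 + 6*k**2 + 11*k + 6) = t_k.
Sum = s_(7) − s_(1); s_(7) = 7/9, s_(1) = 5/6 ⇒ -1/18.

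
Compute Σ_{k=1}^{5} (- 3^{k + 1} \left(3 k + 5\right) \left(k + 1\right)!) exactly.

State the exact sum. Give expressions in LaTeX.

Σ = -11022462

r(k) = 3*(k + 2)*(3*k + 8)/(3*k + 5) after simplifying.
A = 3*k + 6, B = 1, C = k + 5/3.
Solve (3*k + 6)·f(k+1) − (1)·f(k) = k + 5/3.
d = 0 from the (1,0,1) case.
Coefficient equations give f(k) = 1/3.
So s_k = (B(k−1)f/C)·t_k = (1/(3*k + 5))·t_k = -3**(k + 1)*factorial(k + 1).
Verify: -3**(k + 1)*(3*k + 5)*factorial(k + 1) matches t_k.
Sum = s_(6) − s_(1); s_(6) = -11022480, s_(1) = -18 ⇒ -11022462.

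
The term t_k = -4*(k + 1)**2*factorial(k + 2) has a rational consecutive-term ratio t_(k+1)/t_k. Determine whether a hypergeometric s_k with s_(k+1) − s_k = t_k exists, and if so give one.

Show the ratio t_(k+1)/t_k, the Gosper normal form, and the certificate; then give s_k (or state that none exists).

Compute t_(k+1)/t_k: get (k + 2)**2*(k + 3)/(k + 1)**2.
Normal form (A,B,C) = (k + 3, 1, k**2 + 2*k + 1).
Set up (k + 3)·f(k+1) − (1)·f(k) − (k**2 + 2*k + 1) = 0.
deg f ≤ 1 (via 1,0,2).
A polynomial solution: f(k) = k - 1.
So s_k = (B(k−1)f/C)·t_k = ((k - 1)/(k + 1)**2)·t_k = -4*(k - 1)*factorial(k + 2).
Check: Δs_k = -4*(k + 1)**2*factorial(k + 2). ✓

s_k = -4*(k - 1)*factorial(k + 2)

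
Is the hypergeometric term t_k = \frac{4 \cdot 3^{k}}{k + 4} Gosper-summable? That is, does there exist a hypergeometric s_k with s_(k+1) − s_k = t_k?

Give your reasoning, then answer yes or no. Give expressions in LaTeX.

No; the degree bound rules out any f.

Ratio r(k) = 3*(k + 4)/(k + 5).
Take A(k)=3*k + 12, B(k)=k + 5, C(k)=1.
Set up (3*k + 12)·f(k+1) − (k + 4)·f(k) − (1) = 0.
From deg A=1, deg B=1, deg C=0: d=-1.
Bound -1 < 0, so the key equation has no polynomial solution.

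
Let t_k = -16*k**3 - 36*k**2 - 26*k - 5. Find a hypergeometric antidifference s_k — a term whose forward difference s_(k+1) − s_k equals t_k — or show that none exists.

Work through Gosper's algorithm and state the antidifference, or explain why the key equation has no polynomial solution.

s_k = k*(-4*k**3 - 4*k**2 + k + 2)

Compute t_(k+1)/t_k: get (16*k**3 + 84*k**2 + 146*k + 83)/(16*k**3 + 36*k**2 + 26*k + 5).
Gosper form: A/B · C(k+1)/C(k) with A=1, B=1, C=k**3 + 9*k**2/4 + 13*k/8 + 5/16.
Solve (1)·f(k+1) − (1)·f(k) = k**3 + 9*k**2/4 + 13*k/8 + 5/16.
deg f ≤ 4 (via 0,0,3).
Match coefficients ⇒ f(k) = k*(4*k**3 + 4*k**2 - k - 2)/16.
R(k) = B(k−1)·f(k)/C(k) = k*(4*k**3 + 4*k**2 - k - 2)/(16*k**3 + 36*k**2 + 26*k + 5); s_k = R·t_k = k*(-4*k**3 - 4*k**2 + k + 2).
Verify: -16*k**3 - 36*k**2 - 26*k - 5 matches t_k.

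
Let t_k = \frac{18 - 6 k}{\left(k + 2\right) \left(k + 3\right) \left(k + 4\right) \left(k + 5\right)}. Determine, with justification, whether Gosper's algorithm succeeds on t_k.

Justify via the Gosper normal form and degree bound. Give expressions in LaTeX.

Yes. s_k = \frac{k \left(k^{2} + 9 k + 44\right)}{6 \left(k + 2\right) \left(k + 3\right) \left(k + 4\right)}.

Compute t_(k+1)/t_k: get (k - 2)*(k + 2)/((k - 3)*(k + 6)).
Gosper form: A/B · C(k+1)/C(k) with A=k + 2, B=k + 6, C=k - 3.
Set up (k + 2)·f(k+1) − (k + 5)·f(k) − (k - 3) = 0.
Bound: deg f ≤ 3.
Match coefficients ⇒ f(k) = -k*(k**2 + 9*k + 44)/36.
Certificate R = B(k−1)f/C = -k*(k + 5)*(k**2 + 9*k + 44)/(36*(k - 3)) gives s_k = k*(k**2 + 9*k + 44)/(6*(k + 2)*(k + 3)*(k + 4)).
Verify: 6*(3 - k)/(k**4 + 14*k**3 + 71*k**2 + 154*k + 120) matches t_k.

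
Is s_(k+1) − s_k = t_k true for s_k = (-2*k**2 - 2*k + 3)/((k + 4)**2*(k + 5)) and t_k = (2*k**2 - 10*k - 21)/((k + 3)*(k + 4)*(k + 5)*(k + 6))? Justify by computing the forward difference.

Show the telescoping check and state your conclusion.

s_(k+1) = (-2*k - 2*(k + 1)**2 + 1)/((k + 5)**2*(k + 6))
s_(k+1) − s_k = (2*k**3 - 2*k**2 - 77*k - 106)/(k**5 + 24*k**4 + 229*k**3 + 1086*k**2 + 2560*k + 2400)
(s_(k+1) − s_k) − t_k = 2*(-2*k**3 - 6*k**2 + 26*k + 51)/(k**6 + 27*k**5 + 301*k**4 + 1773*k**3 + 5818*k**2 + 10080*k + 7200)

Invalid: residual 2*(-2*k**3 - 6*k**2 + 26*k + 51)/(k**6 + 27*k**5 + 301*k**4 + 1773*k**3 + 5818*k**2 + 10080*k + 7200) ≠ 0.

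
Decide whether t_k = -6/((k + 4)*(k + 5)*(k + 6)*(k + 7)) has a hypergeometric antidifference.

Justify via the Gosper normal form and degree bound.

Yes. s_k = k*(-k**2 - 15*k - 74)/(60*(k + 4)*(k + 5)*(k + 6)).

Compute t_(k+1)/t_k: get (k + 4)/(k + 8).
So A=k + 4 and B=k + 8, with C=1.
Set up (k + 4)·f(k+1) − (k + 7)·f(k) − (1) = 0.
Bound: deg f ≤ 3.
A polynomial solution: f(k) = k*(k**2 + 15*k + 74)/360.
R(k) = B(k−1)·f(k)/C(k) = k*(k + 7)*(k**2 + 15*k + 74)/360; s_k = R·t_k = k*(-k**2 - 15*k - 74)/(60*(k + 4)*(k + 5)*(k + 6)).
Verify: -6/(k**4 + 22*k**3 + 179*k**2 + 638*k + 840) matches t_k.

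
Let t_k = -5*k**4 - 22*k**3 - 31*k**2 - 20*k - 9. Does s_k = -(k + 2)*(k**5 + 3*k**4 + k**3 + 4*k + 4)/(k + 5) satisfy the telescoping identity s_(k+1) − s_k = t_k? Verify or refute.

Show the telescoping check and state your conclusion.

s_(k+1) = -(k + 3)*(4*k + (k + 1)**5 + 3*(k + 1)**4 + (k + 1)**3 + 8)/(k + 6)
s_(k+1) − s_k = (-5*k**6 - 65*k**5 - 291*k**4 - 601*k**3 - 634*k**2 - 384*k - 147)/(k**2 + 11*k + 30)
(s_(k+1) − s_k) − t_k = 3*(4*k**5 + 44*k**4 + 140*k**3 + 175*k**2 + 105*k + 41)/(k**2 + 11*k + 30)

Invalid: residual 3*(4*k**5 + 44*k**4 + 140*k**3 + 175*k**2 + 105*k + 41)/(k**2 + 11*k + 30) ≠ 0.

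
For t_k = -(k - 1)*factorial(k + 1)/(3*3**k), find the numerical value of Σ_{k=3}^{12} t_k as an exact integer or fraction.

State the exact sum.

Σ = -358752568/6561

Ratio r(k) = k*(k + 2)/(3*(k - 1)).
Normal form (A,B,C) = (k/3 + 2/3, 1, k - 1).
Need (k/3 + 2/3)·f(k+1) − (1)·f(k) = k - 1.
deg f ≤ 0 (via 1,0,1).
A polynomial solution: f(k) = 3.
Then R = B(k−1)f/C = 3/(k - 1), so s_k = R(k)·t_k = -factorial(k + 1)/3**k.
Verify: -(k - 1)*factorial(k + 1)/(3*3**k) matches t_k.
Telescoping: Σ = s_(13) − s_(3) = -358758400/6561 − (-8/9) = -358752568/6561.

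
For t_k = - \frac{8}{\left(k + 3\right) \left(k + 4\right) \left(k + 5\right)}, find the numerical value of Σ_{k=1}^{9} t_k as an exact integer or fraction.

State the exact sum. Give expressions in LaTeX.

Σ = -81/455

The ratio is (k + 3)/(k + 6).
A = k + 3, B = k + 6, C = 1.
Key eq: (k + 3)·f(k+1) = (k + 5)·f(k) + (1).
Degrees (1,1,0) ⇒ d ≤ 2.
Solving with deg f ≤ 2: f(k) = k*(k + 7)/24.
Then R = B(k−1)f/C = k*(k + 5)*(k + 7)/24, so s_k = R(k)·t_k = k*(-k - 7)/(3*(k + 3)*(k + 4)).
s_(k+1) − s_k = -8/(k**3 + 12*k**2 + 47*k + 60) = t_k.
Sum = s_(10) − s_(1); s_(10) = -85/273, s_(1) = -2/15 ⇒ -81/455.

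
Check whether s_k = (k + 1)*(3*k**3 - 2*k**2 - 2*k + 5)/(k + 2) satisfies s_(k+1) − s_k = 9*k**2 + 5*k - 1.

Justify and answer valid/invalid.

s_(k+1) = (3*k**4 + 13*k**3 + 17*k**2 + 10*k + 8)/(k + 3)
s_(k+1) − s_k = (9*k**4 + 44*k**3 + 53*k**2 + 14*k + 1)/(k**2 + 5*k + 6)
(s_(k+1) − s_k) − t_k = (-6*k**3 - 25*k**2 - 11*k + 7)/(k**2 + 5*k + 6)

Invalid: residual (-6*k**3 - 25*k**2 - 11*k + 7)/(k**2 + 5*k + 6) ≠ 0.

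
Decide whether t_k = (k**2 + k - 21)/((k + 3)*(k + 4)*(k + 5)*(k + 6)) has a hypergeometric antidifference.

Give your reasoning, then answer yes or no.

r(k) = (k + 3)*(k + (k + 1)**2 - 20)/((k + 7)*(k**2 + k - 21)) after simplifying.
A = k + 3, B = k + 7, C = k**2 + k - 21.
f must satisfy (k + 3)·f(k+1) − (k + 6)·f(k) = k**2 + k - 21.
Degrees (1,1,2) ⇒ d ≤ 3.
A polynomial solution: f(k) = -k*(k**2 + 42*k + 167)/30.
Certificate R = B(k−1)f/C = -k*(k + 6)*(k**2 + 42*k + 167)/(30*(k**2 + k - 21)) gives s_k = k*(-k**2 - 42*k - 167)/(30*(k + 3)*(k + 4)*(k + 5)).
Check: Δs_k = (k**2 + k - 21)/(k**4 + 18*k**3 + 119*k**2 + 342*k + 360). ✓

Yes. s_k = k*(-k**2 - 42*k - 167)/(30*(k + 3)*(k + 4)*(k + 5)).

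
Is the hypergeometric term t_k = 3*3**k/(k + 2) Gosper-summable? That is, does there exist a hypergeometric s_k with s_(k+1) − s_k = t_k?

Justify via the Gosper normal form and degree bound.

Compute t_(k+1)/t_k: get 3*(k + 2)/(k + 3).
A = 3*k + 6, B = k + 3, C = 1.
Solve (3*k + 6)·f(k+1) − (k + 2)·f(k) = 1.
Degrees (1,1,0) ⇒ d ≤ -1.
Negative degree bound (-1): no f exists, t_k not Gosper-summable.

No; the degree bound rules out any f.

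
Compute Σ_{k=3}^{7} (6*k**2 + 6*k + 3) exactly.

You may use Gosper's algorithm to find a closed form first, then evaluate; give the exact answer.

The ratio is (2*k**2 + 6*k + 5)/(2*k**2 + 2*k + 1).
Gosper form: A/B · C(k+1)/C(k) with A=1, B=1, C=k**2 + k + 1/2.
Need (1)·f(k+1) − (1)·f(k) = k**2 + k + 1/2.
deg f ≤ 3 (via 0,0,2).
A polynomial solution: f(k) = k*(2*k**2 + 1)/6.
Certificate R = B(k−1)f/C = k*(2*k**2 + 1)/(3*(2*k**2 + 2*k + 1)) gives s_k = 2*k**3 + k.
Check: Δs_k = 6*k**2 + 6*k + 3. ✓
Evaluate s at k=8 and k=3: 1032 and 57; difference 975.

Σ = 975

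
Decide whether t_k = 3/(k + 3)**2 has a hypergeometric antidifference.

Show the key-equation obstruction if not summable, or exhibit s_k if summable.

Ratio r(k) = (k + 3)**2/(k + 4)**2.
Factor: A=k**2 + 6*k + 9; B=k**2 + 8*k + 16; C=1.
Key eq: (k**2 + 6*k + 9)·f(k+1) = (k**2 + 6*k + 9)·f(k) + (1).
deg f ≤ 0 (via 2,2,0).
Write f(k) = c0. Then LHS − RHS = -1, requiring -1 = 0: contradictory. No certificate.

No. Not Gosper-summable.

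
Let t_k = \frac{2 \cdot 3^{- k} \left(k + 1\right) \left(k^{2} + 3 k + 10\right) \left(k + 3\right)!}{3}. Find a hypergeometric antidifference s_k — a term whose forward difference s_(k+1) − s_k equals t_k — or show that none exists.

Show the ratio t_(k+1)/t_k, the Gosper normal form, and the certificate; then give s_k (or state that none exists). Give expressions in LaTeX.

s_k = 2 \cdot 3^{- k} \left(k^{2} + k + 2\right) \left(k + 3\right)!

r(k) = (k + 2)*(k + 4)*(3*k + (k + 1)**2 + 13)/(3*(k + 1)*(k**2 + 3*k + 10)) after simplifying.
Normal form (A,B,C) = (k/3 + 4/3, 1, k**3 + 4*k**2 + 13*k + 10).
f must satisfy (k/3 + 4/3)·f(k+1) − (1)·f(k) = k**3 + 4*k**2 + 13*k + 10.
deg f ≤ 2 (via 1,0,3).
A polynomial solution: f(k) = 3*(k**2 + k + 2).
So s_k = (B(k−1)f/C)·t_k = (3*(k**2 + k + 2)/((k + 1)*(k**2 + 3*k + 10)))·t_k = 2*(k**2 + k + 2)*factorial(k + 3)/3**k.
Δs = 2*(k + 1)*(k**2 + 3*k + 10)*factorial(k + 3)/(3*3**k), as required.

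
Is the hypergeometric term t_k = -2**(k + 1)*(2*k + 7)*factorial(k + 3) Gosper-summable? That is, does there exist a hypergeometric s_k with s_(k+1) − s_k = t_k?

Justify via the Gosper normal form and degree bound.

Yes. s_k = -2**(k + 1)*factorial(k + 3).

The ratio is 2*(k + 4)*(2*k + 9)/(2*k + 7).
So A=2*k + 8 and B=1, with C=k + 7/2.
f must satisfy (2*k + 8)·f(k+1) − (1)·f(k) = k + 7/2.
deg f ≤ 0 (via 1,0,1).
Solving with deg f ≤ 0: f(k) = 1/2.
Get s_k = R·t_k = -2**(k + 1)*factorial(k + 3) with R(k) = B(k−1)f(k)/C(k) = 1/(2*k + 7).
Δs = -2**(k + 1)*(2*k + 7)*factorial(k + 3), as required.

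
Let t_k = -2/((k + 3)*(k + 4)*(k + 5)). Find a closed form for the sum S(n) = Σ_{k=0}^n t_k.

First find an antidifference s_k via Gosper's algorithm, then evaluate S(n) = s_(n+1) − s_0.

Step 1: r(k) = (k + 3)/(k + 6).
So A=k + 3 and B=k + 6, with C=1.
Set up (k + 3)·f(k+1) − (k + 5)·f(k) − (1) = 0.
d = 2 from the (1,1,0) case.
A polynomial solution: f(k) = k*(k + 7)/24.
So s_k = (B(k−1)f/C)·t_k = (k*(k + 5)*(k + 7)/24)·t_k = k*(-k - 7)/(12*(k + 3)*(k + 4)).
Check: Δs_k = -2/(k**3 + 12*k**2 + 47*k + 60). ✓
Σ_(k=0)^n t_k = s_(n+1) − s_(0) = ((-n**2 - 9*n - 8)/(12*(n**2 + 9*n + 20))) − (0), i.e. (-n**2 - 9*n - 8)/(12*(n**2 + 9*n + 20)).

S(n) = (-n**2 - 9*n - 8)/(12*(n**2 + 9*n + 20))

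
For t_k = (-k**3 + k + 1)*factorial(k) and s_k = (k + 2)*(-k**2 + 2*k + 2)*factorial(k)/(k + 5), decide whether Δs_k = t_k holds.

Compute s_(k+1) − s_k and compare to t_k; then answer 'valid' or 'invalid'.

Invalid: residual 3*(k**4 + 5*k**3 - 2*k**2 - 4*k - 3)*factorial(k)/((k + 5)*(k + 6)) ≠ 0.

s_(k+1) = -(k + 3)*(k**2 - 3)*factorial(k + 1)/(k + 6)
s_(k+1) − s_k = -(k**5 + 8*k**4 + 14*k**3 - 6*k**2 - 29*k - 21)*factorial(k)/((k + 5)*(k + 6))
(s_(k+1) − s_k) − t_k = 3*(k**4 + 5*k**3 - 2*k**2 - 4*k - 3)*factorial(k)/((k + 5)*(k + 6))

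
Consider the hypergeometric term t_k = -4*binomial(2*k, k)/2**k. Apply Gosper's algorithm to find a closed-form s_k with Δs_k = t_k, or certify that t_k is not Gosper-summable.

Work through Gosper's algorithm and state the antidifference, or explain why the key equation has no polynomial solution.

none — t_k is not Gosper-summable

Step 1: r(k) = (2*k + 1)/(k + 1).
Gosper form: A/B · C(k+1)/C(k) with A=2*k + 1, B=k + 1, C=1.
Need (2*k + 1)·f(k+1) − (k)·f(k) = 1.
d = -1 from the (1,1,0) case.
deg f ≤ -1 is impossible — no certificate.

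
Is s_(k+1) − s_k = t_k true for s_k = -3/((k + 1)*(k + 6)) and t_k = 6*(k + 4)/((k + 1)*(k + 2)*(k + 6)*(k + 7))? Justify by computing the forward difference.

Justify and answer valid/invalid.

s_(k+1) = -3/((k + 2)*(k + 7))
s_(k+1) − s_k = 6*(k + 4)/(k**4 + 16*k**3 + 83*k**2 + 152*k + 84)
(s_(k+1) − s_k) − t_k = 0

valid; difference matches t_k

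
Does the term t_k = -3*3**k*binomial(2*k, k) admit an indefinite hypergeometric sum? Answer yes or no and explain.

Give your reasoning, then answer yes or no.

Ratio r(k) = 6*(2*k + 1)/(k + 1).
Factor: A=12*k + 6; B=k + 1; C=1.
Solve (12*k + 6)·f(k+1) − (k)·f(k) = 1.
Bound: deg f ≤ -1.
Bound -1 < 0, so the key equation has no polynomial solution.

No; the degree bound rules out any f.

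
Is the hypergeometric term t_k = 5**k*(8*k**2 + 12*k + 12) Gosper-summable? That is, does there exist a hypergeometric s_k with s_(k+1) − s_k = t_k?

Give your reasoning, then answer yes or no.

r(k) = 5*(2*k**2 + 7*k + 8)/(2*k**2 + 3*k + 3) after simplifying.
Factor: A=5; B=1; C=k**2 + 3*k/2 + 3/2.
Set up (5)·f(k+1) − (1)·f(k) − (k**2 + 3*k/2 + 3/2) = 0.
d = 2 from the (0,0,2) case.
Solving with deg f ≤ 2: f(k) = (2*k**2 - 2*k + 3)/8.
R(k) = B(k−1)·f(k)/C(k) = (2*k**2 - 2*k + 3)/(4*(2*k**2 + 3*k + 3)); s_k = R·t_k = 5**k*(2*k**2 - 2*k + 3).
s_(k+1) − s_k = 5**k*(8*k**2 + 12*k + 12) = t_k.

Yes. s_k = 5**k*(2*k**2 - 2*k + 3).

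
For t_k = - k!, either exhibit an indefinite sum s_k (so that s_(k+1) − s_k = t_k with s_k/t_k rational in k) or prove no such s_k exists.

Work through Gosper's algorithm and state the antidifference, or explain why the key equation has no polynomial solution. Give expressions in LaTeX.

r(k) = k + 1 after simplifying.
Factor: A=k + 1; B=1; C=1.
Key eq: (k + 1)·f(k+1) = (1)·f(k) + (1).
deg f ≤ -1 (via 1,0,0).
Bound -1 < 0, so the key equation has no polynomial solution.

none (Gosper's algorithm certifies no s_k)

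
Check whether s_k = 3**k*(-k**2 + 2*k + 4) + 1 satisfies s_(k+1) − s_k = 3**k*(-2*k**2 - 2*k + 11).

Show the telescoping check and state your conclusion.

valid (s_(k+1) − s_k reduces to t_k)

s_(k+1) = -3*3**k*k**2 + 15*3**k + 1
s_(k+1) − s_k = 3**k*(-2*k**2 - 2*k + 11)
(s_(k+1) − s_k) − t_k = 0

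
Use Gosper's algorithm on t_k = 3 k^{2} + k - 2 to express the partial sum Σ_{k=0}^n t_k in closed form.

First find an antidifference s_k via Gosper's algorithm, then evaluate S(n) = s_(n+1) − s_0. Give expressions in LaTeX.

The ratio is (k + 3*(k + 1)**2 - 1)/(3*k**2 + k - 2).
Normal form (A,B,C) = (1, 1, k**2 + k/3 - 2/3).
Solve (1)·f(k+1) − (1)·f(k) = k**2 + k/3 - 2/3.
From deg A=0, deg B=0, deg C=2: d=3.
A polynomial solution: f(k) = k*(k - 2)*(k + 1)/3.
Then R = B(k−1)f/C = k*(k - 2)/(3*k - 2), so s_k = R(k)·t_k = k*(k**2 - k - 2).
s_(k+1) − s_k = 3*k**2 + k - 2 = t_k.
Evaluate: s_(n+1) = n**3 + 2*n**2 - n - 2; subtract s_(0) = 0 ⇒ S(n) = n**3 + 2*n**2 - n - 2.

S(n) = n^{3} + 2 n^{2} - n - 2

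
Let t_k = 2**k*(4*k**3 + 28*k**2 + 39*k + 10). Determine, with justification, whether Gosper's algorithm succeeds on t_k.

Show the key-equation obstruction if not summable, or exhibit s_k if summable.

Step 1: r(k) = 2*(4*k**3 + 40*k**2 + 107*k + 81)/(4*k**3 + 28*k**2 + 39*k + 10).
A = 2, B = 1, C = k**3 + 7*k**2 + 39*k/4 + 5/2.
Solve (2)·f(k+1) − (1)·f(k) = k**3 + 7*k**2 + 39*k/4 + 5/2.
From deg A=0, deg B=0, deg C=3: d=3.
Match coefficients ⇒ f(k) = (4*k**3 + 4*k**2 - k - 4)/4.
Then R = B(k−1)f/C = (4*k**3 + 4*k**2 - k - 4)/(4*k**3 + 28*k**2 + 39*k + 10), so s_k = R(k)·t_k = 2**k*(4*k**3 + 4*k**2 - k - 4).
s_(k+1) − s_k = 2**k*(4*k**3 + 28*k**2 + 39*k + 10) = t_k.

Yes. s_k = 2**k*(4*k**3 + 4*k**2 - k - 4).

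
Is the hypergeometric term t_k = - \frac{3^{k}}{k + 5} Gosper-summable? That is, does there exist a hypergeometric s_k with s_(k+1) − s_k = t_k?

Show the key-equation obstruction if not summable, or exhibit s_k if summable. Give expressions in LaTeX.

Step 1: r(k) = 3*(k + 5)/(k + 6).
So A=3*k + 15 and B=k + 6, with C=1.
f must satisfy (3*k + 15)·f(k+1) − (k + 5)·f(k) = 1.
d = -1 from the (1,1,0) case.
Bound -1 < 0, so the key equation has no polynomial solution.

No; the degree bound rules out any f.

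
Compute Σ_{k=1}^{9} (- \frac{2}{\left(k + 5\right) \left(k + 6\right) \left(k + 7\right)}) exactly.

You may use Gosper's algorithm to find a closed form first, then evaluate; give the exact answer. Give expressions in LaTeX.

Σ = -11/560

Step 1: r(k) = (k + 5)/(k + 8).
Gosper form: A/B · C(k+1)/C(k) with A=k + 5, B=k + 8, C=1.
Key eq: (k + 5)·f(k+1) = (k + 7)·f(k) + (1).
Bound: deg f ≤ 2.
Solve for f: f(k) = k*(k + 11)/60 (degree 2 ≤ 2).
Get s_k = R·t_k = k*(-k - 11)/(30*(k + 5)*(k + 6)) with R(k) = B(k−1)f(k)/C(k) = k*(k + 7)*(k + 11)/60.
s_(k+1) − s_k = -2/(k**3 + 18*k**2 + 107*k + 210) = t_k.
Σ_(k=1)^(9) t_k = s_(10) − s_(1) = -7/240 − (-1/105) = -11/560.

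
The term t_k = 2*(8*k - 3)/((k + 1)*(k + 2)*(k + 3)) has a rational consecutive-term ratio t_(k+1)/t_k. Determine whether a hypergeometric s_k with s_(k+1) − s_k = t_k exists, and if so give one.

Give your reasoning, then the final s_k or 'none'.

s_k = k*(5*k - 17)/(2*(k + 1)*(k + 2))

r(k) = (k + 1)*(8*k + 5)/((k + 4)*(8*k - 3)) after simplifying.
Take A(k)=k + 1, B(k)=k + 4, C(k)=k - 3/8.
Need (k + 1)·f(k+1) − (k + 3)·f(k) = k - 3/8.
Bound: deg f ≤ 2.
Match coefficients ⇒ f(k) = k*(5*k - 17)/32.
R(k) = B(k−1)·f(k)/C(k) = k*(k + 3)*(5*k - 17)/(4*(8*k - 3)); s_k = R·t_k = k*(5*k - 17)/(2*(k + 1)*(k + 2)).
Δs = 2*(8*k - 3)/(k**3 + 6*k**2 + 11*k + 6), as required.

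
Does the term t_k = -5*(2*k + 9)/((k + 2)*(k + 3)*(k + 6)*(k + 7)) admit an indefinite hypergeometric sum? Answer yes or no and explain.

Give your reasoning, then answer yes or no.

Ratio r(k) = (k + 2)*(k + 6)*(2*k + 11)/((k + 4)*(k + 8)*(2*k + 9)).
Factor: A=k + 2; B=k + 8; C=k**3 + 27*k**2/2 + 121*k/2 + 90.
Key eq: (k + 2)·f(k+1) = (k + 7)·f(k) + (k**3 + 27*k**2/2 + 121*k/2 + 90).
Bound: deg f ≤ 5.
A polynomial solution: f(k) = k*(k + 3)*(k + 4)*(k + 5)*(k + 8)/24.
Get s_k = R·t_k = 5*k*(-k - 8)/(12*(k**2 + 8*k + 12)) with R(k) = B(k−1)f(k)/C(k) = k*(k + 3)*(k + 7)*(k + 8)/(12*(2*k + 9)).
Δs = 5*(-2*k - 9)/(k**4 + 18*k**3 + 113*k**2 + 288*k + 252), as required.

Yes. s_k = 5*k*(-k - 8)/(12*(k**2 + 8*k + 12)).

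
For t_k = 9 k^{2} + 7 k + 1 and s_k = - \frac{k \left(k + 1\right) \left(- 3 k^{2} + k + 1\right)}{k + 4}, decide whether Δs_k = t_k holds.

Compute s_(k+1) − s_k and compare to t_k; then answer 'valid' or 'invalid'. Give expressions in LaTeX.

Invalid: residual \frac{6 \left(- 3 k^{3} - 22 k^{2} - 15 k - 2\right)}{k^{2} + 9 k + 20} ≠ 0.

s_(k+1) = -(k + 1)*(k + 2)*(k - 3*(k + 1)**2 + 2)/(k + 5)
s_(k+1) − s_k = (9*k**4 + 70*k**3 + 112*k**2 + 59*k + 8)/(k**2 + 9*k + 20)
(s_(k+1) − s_k) − t_k = 6*(-3*k**3 - 22*k**2 - 15*k - 2)/(k**2 + 9*k + 20)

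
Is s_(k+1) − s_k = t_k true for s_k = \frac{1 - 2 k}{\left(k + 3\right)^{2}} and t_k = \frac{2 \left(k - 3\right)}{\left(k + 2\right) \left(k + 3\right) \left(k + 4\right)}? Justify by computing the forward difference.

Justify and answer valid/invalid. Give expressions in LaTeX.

s_(k+1) = (-2*k - 1)/(k + 4)**2
s_(k+1) − s_k = (2*k**2 - 25)/(k**4 + 14*k**3 + 73*k**2 + 168*k + 144)
(s_(k+1) − s_k) − t_k = (-4*k**2 - 7*k + 22)/(k**5 + 16*k**4 + 101*k**3 + 314*k**2 + 480*k + 288)

Invalid: residual \frac{- 4 k^{2} - 7 k + 22}{k^{5} + 16 k^{4} + 101 k^{3} + 314 k^{2} + 480 k + 288} ≠ 0.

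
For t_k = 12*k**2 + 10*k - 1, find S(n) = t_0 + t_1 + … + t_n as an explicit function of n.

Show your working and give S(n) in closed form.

The ratio is (12*k**2 + 34*k + 21)/(12*k**2 + 10*k - 1).
So A=1 and B=1, with C=k**2 + 5*k/6 - 1/12.
Need (1)·f(k+1) − (1)·f(k) = k**2 + 5*k/6 - 1/12.
deg f ≤ 3 (via 0,0,2).
Match coefficients ⇒ f(k) = k*(4*k**2 - k - 4)/12.
Get s_k = R·t_k = k*(4*k**2 - k - 4) with R(k) = B(k−1)f(k)/C(k) = k*(4*k**2 - k - 4)/(12*k**2 + 10*k - 1).
Check: Δs_k = 12*k**2 + 10*k - 1. ✓
Telescope: S(n) = s_(n+1) − s_(0) = 4*n**3 + 11*n**2 + 6*n - 1 − (0) = 4*n**3 + 11*n**2 + 6*n - 1.

S(n) = 4*n**3 + 11*n**2 + 6*n - 1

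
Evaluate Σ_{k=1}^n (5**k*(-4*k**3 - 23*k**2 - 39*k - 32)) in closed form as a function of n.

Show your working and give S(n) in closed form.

S(n) = -5*5**n*n**3 - 25*5**n*n**2 - 40*5**n*n - 35*5**n + 35

Ratio r(k) = 5*(4*k**3 + 35*k**2 + 97*k + 98)/(4*k**3 + 23*k**2 + 39*k + 32).
Gosper form: A/B · C(k+1)/C(k) with A=5, B=1, C=k**3 + 23*k**2/4 + 39*k/4 + 8.
Set up (5)·f(k+1) − (1)·f(k) − (k**3 + 23*k**2/4 + 39*k/4 + 8) = 0.
Degrees (0,0,3) ⇒ d ≤ 3.
Solve for f: f(k) = (k**3 + 2*k**2 + k + 3)/4 (degree 3 ≤ 3).
Certificate R = B(k−1)f/C = (k**3 + 2*k**2 + k + 3)/(4*k**3 + 23*k**2 + 39*k + 32) gives s_k = 5**k*(-k**3 - 2*k**2 - k - 3).
Verify: 5**k*(-4*k**3 - 23*k**2 - 39*k - 32) matches t_k.
Telescope: S(n) = s_(n+1) − s_(1) = 5**(n + 1)*(-n**3 - 5*n**2 - 8*n - 7) − (-35) = -5*5**n*n**3 - 25*5**n*n**2 - 40*5**n*n - 35*5**n + 35.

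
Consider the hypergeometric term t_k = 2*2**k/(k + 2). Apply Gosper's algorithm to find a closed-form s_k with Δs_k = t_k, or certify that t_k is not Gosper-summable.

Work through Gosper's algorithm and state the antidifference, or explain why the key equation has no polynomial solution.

none — t_k is not Gosper-summable

Step 1: r(k) = 2*(k + 2)/(k + 3).
A = 2*k + 4, B = k + 3, C = 1.
Key eq: (2*k + 4)·f(k+1) = (k + 2)·f(k) + (1).
Bound: deg f ≤ -1.
d = -1 < 0 ⇒ no nonzero polynomial f; not summable.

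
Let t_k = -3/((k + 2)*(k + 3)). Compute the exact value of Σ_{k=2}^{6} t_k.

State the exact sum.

Step 1: r(k) = (k + 2)/(k + 4).
Take A(k)=k + 2, B(k)=k + 4, C(k)=1.
Set up (k + 2)·f(k+1) − (k + 3)·f(k) − (1) = 0.
Bound: deg f ≤ 1.
Solve for f: f(k) = k/2 (degree 1 ≤ 1).
R(k) = B(k−1)·f(k)/C(k) = k*(k + 3)/2; s_k = R·t_k = -3*k/(2*k + 4).
s_(k+1) − s_k = -3/(k**2 + 5*k + 6) = t_k.
Telescoping: Σ = s_(7) − s_(2) = -7/6 − (-3/4) = -5/12.

Σ = -5/12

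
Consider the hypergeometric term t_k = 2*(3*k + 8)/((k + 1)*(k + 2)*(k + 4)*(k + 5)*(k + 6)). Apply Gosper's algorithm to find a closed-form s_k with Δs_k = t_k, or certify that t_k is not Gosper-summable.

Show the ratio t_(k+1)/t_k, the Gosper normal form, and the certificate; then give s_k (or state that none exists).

s_k = k*(k**2 + 10*k + 29)/(10*(k**3 + 10*k**2 + 29*k + 20))

r(k) = (k + 1)*(k + 4)*(3*k + 11)/((k + 3)*(k + 7)*(3*k + 8)) after simplifying.
Take A(k)=k + 1, B(k)=k + 7, C(k)=k**2 + 17*k/3 + 8.
Solve (k + 1)·f(k+1) − (k + 6)·f(k) = k**2 + 17*k/3 + 8.
Degrees (1,1,2) ⇒ d ≤ 5.
Solving with deg f ≤ 5: f(k) = k*(k + 2)*(k + 3)*(k**2 + 10*k + 29)/60.
Then R = B(k−1)f/C = k*(k + 2)*(k + 6)*(k**2 + 10*k + 29)/(20*(3*k + 8)), so s_k = R(k)·t_k = k*(k**2 + 10*k + 29)/(10*(k**3 + 10*k**2 + 29*k + 20)).
Verify: 2*(3*k + 8)/(k**5 + 18*k**4 + 121*k**3 + 372*k**2 + 508*k + 240) matches t_k.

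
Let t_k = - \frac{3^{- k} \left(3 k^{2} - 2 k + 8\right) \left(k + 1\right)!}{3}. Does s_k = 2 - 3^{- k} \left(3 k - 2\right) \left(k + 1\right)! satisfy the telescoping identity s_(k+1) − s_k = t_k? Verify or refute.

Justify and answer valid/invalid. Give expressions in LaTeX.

s_(k+1) = -3**(-k - 1)*(3*k + 1)*factorial(k + 2) + 2
s_(k+1) − s_k = -(3*k**2 - 2*k + 8)*factorial(k + 1)/(3*3**k)
(s_(k+1) − s_k) − t_k = 0

valid; difference matches t_k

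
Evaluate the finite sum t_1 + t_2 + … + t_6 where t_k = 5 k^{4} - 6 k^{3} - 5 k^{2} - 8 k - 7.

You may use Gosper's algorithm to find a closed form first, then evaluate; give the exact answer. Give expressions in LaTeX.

Compute t_(k+1)/t_k: get (5*k**4 + 14*k**3 + 7*k**2 - 16*k - 21)/(5*k**4 - 6*k**3 - 5*k**2 - 8*k - 7).
A = 1, B = 1, C = k**4 - 6*k**3/5 - k**2 - 8*k/5 - 7/5.
Need (1)·f(k+1) − (1)·f(k) = k**4 - 6*k**3/5 - k**2 - 8*k/5 - 7/5.
deg f ≤ 5 (via 0,0,4).
A polynomial solution: f(k) = k*(k**4 - 4*k**3 + 3*k**2 - 3*k - 4)/5.
Get s_k = R·t_k = k*(k**4 - 4*k**3 + 3*k**2 - 3*k - 4) with R(k) = B(k−1)f(k)/C(k) = k*(k**4 - 4*k**3 + 3*k**2 - 3*k - 4)/(5*k**4 - 6*k**3 - 5*k**2 - 8*k - 7).
Check: Δs_k = 5*k**4 - 6*k**3 - 5*k**2 - 8*k - 7. ✓
Evaluate s at k=7 and k=1: 8057 and -7; difference 8064.

Σ = 8064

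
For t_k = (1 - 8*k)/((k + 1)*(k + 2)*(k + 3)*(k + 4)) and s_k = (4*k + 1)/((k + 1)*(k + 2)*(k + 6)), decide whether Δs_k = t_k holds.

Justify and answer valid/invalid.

Invalid: residual 6*(6*k**2 + 32*k - 1)/(k**6 + 23*k**5 + 207*k**4 + 925*k**3 + 2144*k**2 + 2412*k + 1008) ≠ 0.

s_(k+1) = (4*k + 5)/((k + 2)*(k + 3)*(k + 7))
s_(k+1) − s_k = (-8*k**2 - 35*k + 9)/(k**5 + 19*k**4 + 131*k**3 + 401*k**2 + 540*k + 252)
(s_(k+1) − s_k) − t_k = 6*(6*k**2 + 32*k - 1)/(k**6 + 23*k**5 + 207*k**4 + 925*k**3 + 2144*k**2 + 2412*k + 1008)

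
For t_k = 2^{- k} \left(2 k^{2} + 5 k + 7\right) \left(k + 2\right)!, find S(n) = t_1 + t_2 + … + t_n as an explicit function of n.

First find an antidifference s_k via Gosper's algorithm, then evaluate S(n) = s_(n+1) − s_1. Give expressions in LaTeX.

t_(k+1)/t_k = (k + 3)*(5*k + 2*(k + 1)**2 + 12)/(2*(2*k**2 + 5*k + 7)).
Gosper form: A/B · C(k+1)/C(k) with A=k/2 + 3/2, B=1, C=k**2 + 5*k/2 + 7/2.
Key eq: (k/2 + 3/2)·f(k+1) = (1)·f(k) + (k**2 + 5*k/2 + 7/2).
d = 1 from the (1,0,2) case.
Match coefficients ⇒ f(k) = 2*k + 1.
Get s_k = R·t_k = 2**(1 - k)*(2*k + 1)*factorial(k + 2) with R(k) = B(k−1)f(k)/C(k) = 2*(2*k + 1)/(2*k**2 + 5*k + 7).
s_(k+1) − s_k = (2*k**2 + 5*k + 7)*factorial(k + 2)/2**k = t_k.
Telescope: S(n) = s_(n+1) − s_(1) = (2*n + 3)*factorial(n + 3)/2**n − (18) = -18 + 2*n*factorial(n + 3)/2**n + 3*factorial(n + 3)/2**n.

S(n) = -18 + 2 \cdot 2^{- n} n \left(n + 3\right)! + 3 \cdot 2^{- n} \left(n + 3\right)!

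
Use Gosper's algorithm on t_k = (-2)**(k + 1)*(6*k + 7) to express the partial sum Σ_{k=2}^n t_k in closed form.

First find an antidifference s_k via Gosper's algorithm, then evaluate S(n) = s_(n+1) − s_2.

t_(k+1)/t_k = 2*(-6*k - 13)/(6*k + 7).
Take A(k)=-2, B(k)=1, C(k)=k + 7/6.
Need (-2)·f(k+1) − (1)·f(k) = k + 7/6.
Bound: deg f ≤ 1.
Match coefficients ⇒ f(k) = -(2*k + 1)/6.
Get s_k = R·t_k = 2*(-2)**k*(2*k + 1) with R(k) = B(k−1)f(k)/C(k) = -(2*k + 1)/(6*k + 7).
Check: Δs_k = (-2)**(k + 1)*(6*k + 7). ✓
Σ_(k=2)^n t_k = s_(n+1) − s_(2) = ((-2)**(n + 2)*(-2*n - 3)) − (40), i.e. -12*(-2)**n + 4*(-2)**(n + 1)*n - 40.

S(n) = -12*(-2)**n + 4*(-2)**(n + 1)*n - 40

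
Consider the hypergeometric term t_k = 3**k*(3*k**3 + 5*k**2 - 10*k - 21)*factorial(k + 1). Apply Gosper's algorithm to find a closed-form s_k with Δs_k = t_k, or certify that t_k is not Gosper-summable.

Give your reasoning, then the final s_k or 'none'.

s_k = 3**k*(k - 3)*(k + 1)*factorial(k + 1)

Ratio r(k) = 3*(3*k**4 + 20*k**3 + 37*k**2 - 5*k - 46)/(3*k**3 + 5*k**2 - 10*k - 21).
Take A(k)=3*k + 6, B(k)=1, C(k)=k**3 + 5*k**2/3 - 10*k/3 - 7.
Set up (3*k + 6)·f(k+1) − (1)·f(k) − (k**3 + 5*k**2/3 - 10*k/3 - 7) = 0.
deg f ≤ 2 (via 1,0,3).
Coefficient equations give f(k) = (k - 3)*(k + 1)/3.
Then R = B(k−1)f/C = (k - 3)*(k + 1)/(3*k**3 + 5*k**2 - 10*k - 21), so s_k = R(k)·t_k = 3**k*(k - 3)*(k + 1)*factorial(k + 1).
Δs = 3**k*(3*k**3 + 5*k**2 - 10*k - 21)*factorial(k + 1), as required.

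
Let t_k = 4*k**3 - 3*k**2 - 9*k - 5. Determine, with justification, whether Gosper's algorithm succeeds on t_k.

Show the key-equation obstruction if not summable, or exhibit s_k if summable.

Yes. s_k = k*(k**3 - 3*k**2 - 2*k - 1).

r(k) = (4*k**3 + 9*k**2 - 3*k - 13)/(4*k**3 - 3*k**2 - 9*k - 5) after simplifying.
So A=1 and B=1, with C=k**3 - 3*k**2/4 - 9*k/4 - 5/4.
Set up (1)·f(k+1) − (1)·f(k) − (k**3 - 3*k**2/4 - 9*k/4 - 5/4) = 0.
d = 4 from the (0,0,3) case.
Coefficient equations give f(k) = k*(k**3 - 3*k**2 - 2*k - 1)/4.
R(k) = B(k−1)·f(k)/C(k) = k*(k**3 - 3*k**2 - 2*k - 1)/(4*k**3 - 3*k**2 - 9*k - 5); s_k = R·t_k = k*(k**3 - 3*k**2 - 2*k - 1).
s_(k+1) − s_k = 4*k**3 - 3*k**2 - 9*k - 5 = t_k.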